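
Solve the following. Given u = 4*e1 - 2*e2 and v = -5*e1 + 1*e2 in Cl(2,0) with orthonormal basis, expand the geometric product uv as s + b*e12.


Expand: (4*e1 - 2*e2)(-5*e1 + 1*e2)
= 4*(-5)*e1e1 + 4*1*e1e2 + (-2)*(-5)*e2e1 + (-2)*1*e2e2
Using e1^2 = e2^2 = 1, e2e1 = -e1e2:
Scalar part s = 4*(-5) + (-2)*1 = -20 + (-2) = -22
Bivector part b = 4*1 - (-2)*(-5) = 4 - 10 = -6
uv = -22 - 6*e12


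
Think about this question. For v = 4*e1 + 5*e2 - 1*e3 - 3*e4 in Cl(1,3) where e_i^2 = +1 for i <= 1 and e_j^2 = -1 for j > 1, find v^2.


v^2 = sum of c_i^2 * e_i^2
Positive signature terms (e_i^2 = +1): 4^2 = 16
Negative signature terms (e_j^2 = -1): 5^2 + (-1)^2 + (-3)^2 = 35
v^2 = 16 - 35 = -19


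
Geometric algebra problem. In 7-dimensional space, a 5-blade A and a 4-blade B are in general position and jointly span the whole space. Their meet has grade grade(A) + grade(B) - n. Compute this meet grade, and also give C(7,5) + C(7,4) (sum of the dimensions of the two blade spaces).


Meet grade = grade(A) + grade(B) - n
= 5 + 4 - 7 = 2
C(7,5) = 21
C(7,4) = 35
dim_A + dim_B = 21 + 35 = 56


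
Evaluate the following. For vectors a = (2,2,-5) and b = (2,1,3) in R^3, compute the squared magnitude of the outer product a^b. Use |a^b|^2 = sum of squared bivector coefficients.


a wedge b = (a1*b2 - a2*b1)*e12 + (a1*b3 - a3*b1)*e13 + (a2*b3 - a3*b2)*e23
e12 coeff: 2*1 - 2*2 = 2 - 4 = -2
e13 coeff: 2*3 - (-5)*2 = 6 - (-10) = 16
e23 coeff: 2*3 - (-5)*1 = 6 - (-5) = 11
|a wedge b|^2 = (-2)^2 + 16^2 + 11^2
= 4 + 256 + 121
= 381


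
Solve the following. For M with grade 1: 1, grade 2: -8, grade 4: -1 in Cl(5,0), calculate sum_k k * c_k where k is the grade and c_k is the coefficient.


Grade-weighted sum = sum of grade_k * coefficient_k
1*1 = 1
2*(-8) = -16
4*(-1) = -4
Total = 1 + (-16) + (-4) = -19


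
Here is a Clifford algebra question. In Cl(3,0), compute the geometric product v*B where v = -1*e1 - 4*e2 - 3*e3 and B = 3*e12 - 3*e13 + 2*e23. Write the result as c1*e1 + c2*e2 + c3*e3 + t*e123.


vB has grade-1 (vector) and grade-3 (trivector) parts: vB = (v _| B) + (v ^ B).
Vector part <vB>_1:
  e1: -v2*b12 - v3*b13 = -(-4)*(3) - (-3)*(-3) = 3
  e2: v1*b12 - v3*b23 = (-1)*(3) - (-3)*(2) = 3
  e3: v1*b13 + v2*b23 = (-1)*(-3) + (-4)*(2) = -5
Trivector part <vB>_3:
  e123: v1*b23 - v2*b13 + v3*b12 = (-1)*(2) - (-4)*(-3) + (-3)*(3) = -23
vB = 3*e1 + 3*e2 - 5*e3 - 23*e123


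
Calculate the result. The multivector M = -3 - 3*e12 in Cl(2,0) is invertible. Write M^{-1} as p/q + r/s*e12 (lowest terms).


M = -3 - 3*e12, where e12^2 = -1.
Since M commutes with its reverse ~M = a - b*e12, M * ~M = a^2 - b^2*e12^2 = a^2 + b^2.
So M^{-1} = ~M / (a^2 + b^2) = (a - b*e12)/(a^2 + b^2).
a^2 + b^2 = 9 + 9 = 18
Scalar part = -3/18 = -1/6
Bivector coeff = 3/18 = 1/6
M^{-1} = -1/6 + 1/6*e12


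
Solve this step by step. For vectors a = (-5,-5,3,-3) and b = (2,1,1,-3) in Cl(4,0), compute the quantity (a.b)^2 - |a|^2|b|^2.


a . b = (-5)*2 + (-5)*1 + 3*1 + (-3)*(-3)
= -10 + (-5) + 3 + 9 = -3
|a|^2 = (-5)^2 + (-5)^2 + 3^2 + (-3)^2 = 68
|b|^2 = 2^2 + 1^2 + 1^2 + (-3)^2 = 15
(a.b)^2 = (-3)^2 = 9
|a|^2 * |b|^2 = 68 * 15 = 1020
Result = 9 - 1020 = -1011


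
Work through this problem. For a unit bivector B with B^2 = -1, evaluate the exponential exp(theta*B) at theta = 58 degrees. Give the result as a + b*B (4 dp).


For a unit bivector B with B^2 = -1, the exponential series gives
e^(theta*B) = cos(theta) + sin(theta)*B (the GA analogue of Euler's formula).
theta = 58 degrees = 1.012291 rad
cos(58 deg) = 0.5299
sin(58 deg) = 0.8480
exp(theta*B) = 0.5299 + 0.8480*B


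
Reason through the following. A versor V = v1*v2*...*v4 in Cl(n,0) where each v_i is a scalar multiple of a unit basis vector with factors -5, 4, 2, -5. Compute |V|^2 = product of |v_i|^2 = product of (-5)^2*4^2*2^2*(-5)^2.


Each vector v_i has |v_i|^2 = s_i^2
Squared scales: (-5)^2 = 25, 4^2 = 16, 2^2 = 4, (-5)^2 = 25
|V|^2 = 25 * 16 * 4 * 25
= 40000


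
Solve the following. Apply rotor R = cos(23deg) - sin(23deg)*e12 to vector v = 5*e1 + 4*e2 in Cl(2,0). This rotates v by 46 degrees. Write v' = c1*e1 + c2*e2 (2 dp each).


Rotor R = cos(23deg) - sin(23deg)*e12
Rotation angle theta = 2 * 23 = 46 degrees
v' = R*v*~R rotates v by theta.
cos(46deg) = 0.6947, sin(46deg) = 0.7193
v'_1 = 5*cos(46deg) - 4*sin(46deg)
= 5*0.6947 - 4*0.7193
= 0.60
v'_2 = 5*sin(46deg) + 4*cos(46deg)
= 5*0.7193 + 4*0.6947
= 6.38
v' = 0.60*e1 + 6.38*e2


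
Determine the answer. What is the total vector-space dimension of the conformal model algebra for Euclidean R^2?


The conformal model of R^2 uses Cl(3,1): the 2 Euclidean generators plus two extra orthogonal generators e+ (e+^2 = +1) and e- (e-^2 = -1), from which the null vectors e0, einf are built.
Number of generators m = 2 + 2 = 4.
dim Cl(p,q) = 2^m = 2^4 = 16


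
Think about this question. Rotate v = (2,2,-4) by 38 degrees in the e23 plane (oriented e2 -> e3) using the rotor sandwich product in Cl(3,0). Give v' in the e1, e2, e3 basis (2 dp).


Rotor R = cos(19deg) - sin(19deg)*e23
Rotation angle theta = 2 * 19 = 38 degrees in the e23 plane (e2 -> e3).
The component perpendicular to the plane (e1) is invariant: v'_1 = v1 = 2.00
cos(38deg) = 0.7880, sin(38deg) = 0.6157
v'_2 = v2*cos(theta) - v3*sin(theta) = 2*0.7880 - (-4)*0.6157 = 4.04
v'_3 = v2*sin(theta) + v3*cos(theta) = 2*0.6157 + (-4)*0.7880 = -1.92
v' = 2.00*e1 + 4.04*e2 - 1.92*e3


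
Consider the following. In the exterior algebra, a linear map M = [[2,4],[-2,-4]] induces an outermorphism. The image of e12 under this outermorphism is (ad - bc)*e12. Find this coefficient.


The outermorphism of a linear map f sends e1^e2 to f(e1)^f(e2).
f(e1) = 2*e1 - 2*e2
f(e2) = 4*e1 - 4*e2
f(e1) ^ f(e2) = (2*e1 - 2*e2) ^ (4*e1 - 4*e2)
= 2*(-4)*e12 + (-2)*4*e21
= (-8 - (-8))*e12
= 0*e12
Coefficient = 0


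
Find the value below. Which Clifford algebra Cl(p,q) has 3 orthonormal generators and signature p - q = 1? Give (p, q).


We need p + q = 3 and p - q = 1.
Adding: 2p = 3 + 1 = 4, so p = 2.
Then q = 3 - 2 = 1.
(p, q) = (2, 1)


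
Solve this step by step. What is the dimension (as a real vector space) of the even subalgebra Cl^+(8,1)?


Even subalgebra dimension = 2^(n-1)
n = 8 + 1 = 9
2^(9 - 1) = 2^8 = 256
Verification: sum of C(9,k) for even k = 1 + 36 + 126 + 84 + 9 = 256
Result = 256


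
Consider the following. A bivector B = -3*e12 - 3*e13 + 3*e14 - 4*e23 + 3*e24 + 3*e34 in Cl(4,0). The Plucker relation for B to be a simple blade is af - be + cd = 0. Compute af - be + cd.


Plucker relation: af - be + cd
a*f = (-3)*3 = -9
b*e = (-3)*3 = -9
c*d = 3*(-4) = -12
af - be + cd = -9 - (-9) + (-12)
= -12


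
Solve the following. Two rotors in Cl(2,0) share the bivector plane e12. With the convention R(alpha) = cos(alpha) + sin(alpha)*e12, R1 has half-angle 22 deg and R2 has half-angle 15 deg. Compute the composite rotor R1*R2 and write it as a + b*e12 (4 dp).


Same-plane rotors commute and their half-angles add:
R1*R2 = cos(a1 + a2) + sin(a1 + a2)*e12.
a1 + a2 = 22 + 15 = 37 deg
cos(37 deg) = 0.7986
sin(37 deg) = 0.6018
R1*R2 = 0.7986 + 0.6018*e12


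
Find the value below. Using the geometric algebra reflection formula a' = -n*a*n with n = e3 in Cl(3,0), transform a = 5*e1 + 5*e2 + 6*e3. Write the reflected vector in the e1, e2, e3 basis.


Reflection formula: a' = -n*a*n, with n = e3 (unit vector, n^2 = 1).
For reflection through hyperplane perp to e3:
The component along e3 flips sign, others stay.
a = (5, 5, 6)
a' = (5, 5, -6)
a' = 5*e1 + 5*e2 - 6*e3


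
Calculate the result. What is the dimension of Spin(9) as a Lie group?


Spin(n) double-covers SO(n); both have Lie algebra so(n) of dimension n(n-1)/2.
n = 9
n(n-1) = 9 * 8 = 72
dim Spin(9) = 72/2 = 36


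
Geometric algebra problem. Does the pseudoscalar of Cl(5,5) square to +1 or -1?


The pseudoscalar I = e1...e_n (product of all n generators) of Cl(p,q) satisfies I^2 = (-1)^(q + n(n-1)/2).
p = 5, q = 5, n = p + q = 10
n(n-1)/2 = 10 * 9 / 2 = 45
Exponent = q + n(n-1)/2 = 5 + 45 = 50
I^2 = (-1)^50 = +1


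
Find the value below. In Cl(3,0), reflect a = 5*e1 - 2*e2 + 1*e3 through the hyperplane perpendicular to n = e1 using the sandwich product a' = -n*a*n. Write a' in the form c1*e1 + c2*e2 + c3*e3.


Reflection formula: a' = -n*a*n, with n = e1 (unit vector, n^2 = 1).
For reflection through hyperplane perp to e1:
The component along e1 flips sign, others stay.
a = (5, -2, 1)
a' = (-5, -2, 1)
a' = -5*e1 - 2*e2 + 1*e3


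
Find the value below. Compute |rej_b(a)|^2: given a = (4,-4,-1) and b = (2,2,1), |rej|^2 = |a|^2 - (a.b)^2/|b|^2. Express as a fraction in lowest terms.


|a|^2 = 4^2 + (-4)^2 + (-1)^2 = 33
|b|^2 = 2^2 + 2^2 + 1^2 = 9
a . b = 4*2 + (-4)*2 + (-1)*1 = -1
(a.b)^2 = (-1)^2 = 1
|rej|^2 = 33 - 1/9
= (297 - 1)/9
= 296/9
In lowest terms: 296/9


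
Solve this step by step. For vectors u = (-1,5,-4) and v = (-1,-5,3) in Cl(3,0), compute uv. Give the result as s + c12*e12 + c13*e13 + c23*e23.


In Cl(3,0): e_i^2 = 1, e_ie_j = -e_je_i for i != j.
Scalar part = u . v = (-1)*(-1) + 5*(-5) + (-4)*3
= 1 + (-25) + (-12) = -36
e12 coeff = (-1)*(-5) - 5*(-1) = 5 - (-5) = 10
e13 coeff = (-1)*3 - (-4)*(-1) = -3 - 4 = -7
e23 coeff = 5*3 - (-4)*(-5) = 15 - 20 = -5
uv = -36 + 10*e12 - 7*e13 - 5*e23


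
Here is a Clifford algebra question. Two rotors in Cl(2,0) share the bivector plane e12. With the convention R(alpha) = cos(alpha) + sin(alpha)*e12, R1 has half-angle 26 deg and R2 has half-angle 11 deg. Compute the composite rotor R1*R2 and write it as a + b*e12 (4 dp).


Same-plane rotors commute and their half-angles add:
R1*R2 = cos(a1 + a2) + sin(a1 + a2)*e12.
a1 + a2 = 26 + 11 = 37 deg
cos(37 deg) = 0.7986
sin(37 deg) = 0.6018
R1*R2 = 0.7986 + 0.6018*e12


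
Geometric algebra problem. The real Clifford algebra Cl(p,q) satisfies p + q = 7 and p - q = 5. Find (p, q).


We need p + q = 7 and p - q = 5.
Adding: 2p = 7 + 5 = 12, so p = 6.
Then q = 7 - 6 = 1.
(p, q) = (6, 1)


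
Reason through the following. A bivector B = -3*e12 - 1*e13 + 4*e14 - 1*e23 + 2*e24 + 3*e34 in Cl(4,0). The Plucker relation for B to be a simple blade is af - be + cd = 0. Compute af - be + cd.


Plucker relation: af - be + cd
a*f = (-3)*3 = -9
b*e = (-1)*2 = -2
c*d = 4*(-1) = -4
af - be + cd = -9 - (-2) + (-4)
= -11


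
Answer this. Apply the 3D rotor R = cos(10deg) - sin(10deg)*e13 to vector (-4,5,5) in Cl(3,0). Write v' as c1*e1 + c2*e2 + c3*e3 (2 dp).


Rotor R = cos(10deg) - sin(10deg)*e13
Rotation angle theta = 2 * 10 = 20 degrees in the e13 plane (e1 -> e3).
The component perpendicular to the plane (e2) is invariant: v'_2 = v2 = 5.00
cos(20deg) = 0.9397, sin(20deg) = 0.3420
v'_1 = v1*cos(theta) - v3*sin(theta) = -4*0.9397 - 5*0.3420 = -5.47
v'_3 = v1*sin(theta) + v3*cos(theta) = -4*0.3420 + 5*0.9397 = 3.33
v' = -5.47*e1 + 5.00*e2 + 3.33*e3


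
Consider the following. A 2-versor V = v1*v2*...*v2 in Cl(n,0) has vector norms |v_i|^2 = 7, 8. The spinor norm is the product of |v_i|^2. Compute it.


Spinor norm N(V) = |v1|^2 * |v2|^2 * ... * |v2|^2
= 7 * 8
Running product: 7, 56
N(V) = 56


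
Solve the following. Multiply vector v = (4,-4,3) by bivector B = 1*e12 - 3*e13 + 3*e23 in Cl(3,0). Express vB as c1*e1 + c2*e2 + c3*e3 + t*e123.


vB has grade-1 (vector) and grade-3 (trivector) parts: vB = (v _| B) + (v ^ B).
Vector part <vB>_1:
  e1: -v2*b12 - v3*b13 = -(-4)*(1) - (3)*(-3) = 13
  e2: v1*b12 - v3*b23 = (4)*(1) - (3)*(3) = -5
  e3: v1*b13 + v2*b23 = (4)*(-3) + (-4)*(3) = -24
Trivector part <vB>_3:
  e123: v1*b23 - v2*b13 + v3*b12 = (4)*(3) - (-4)*(-3) + (3)*(1) = 3
vB = 13*e1 - 5*e2 - 24*e3 + 3*e123


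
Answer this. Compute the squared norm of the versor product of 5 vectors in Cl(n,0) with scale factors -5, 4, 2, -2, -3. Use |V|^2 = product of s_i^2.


Each vector v_i has |v_i|^2 = s_i^2
Squared scales: (-5)^2 = 25, 4^2 = 16, 2^2 = 4, (-2)^2 = 4, (-3)^2 = 9
|V|^2 = 25 * 16 * 4 * 4 * 9
= 57600


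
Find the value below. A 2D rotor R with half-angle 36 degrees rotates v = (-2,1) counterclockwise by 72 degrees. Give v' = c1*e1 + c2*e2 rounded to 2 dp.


Rotor R = cos(36deg) - sin(36deg)*e12
Rotation angle theta = 2 * 36 = 72 degrees
v' = R*v*~R rotates v by theta.
cos(72deg) = 0.3090, sin(72deg) = 0.9511
v'_1 = -2*cos(72deg) - 1*sin(72deg)
= -2*0.3090 - 1*0.9511
= -1.57
v'_2 = -2*sin(72deg) + 1*cos(72deg)
= -2*0.9511 + 1*0.3090
= -1.59
v' = -1.57*e1 - 1.59*e2


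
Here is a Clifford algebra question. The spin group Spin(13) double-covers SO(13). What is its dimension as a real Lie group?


Spin(n) double-covers SO(n); both have Lie algebra so(n) of dimension n(n-1)/2.
n = 13
n(n-1) = 13 * 12 = 156
dim Spin(13) = 156/2 = 78


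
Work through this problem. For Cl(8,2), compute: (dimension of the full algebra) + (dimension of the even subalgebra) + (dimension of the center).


n = 8 + 2 = 10
Total dim = 2^10 = 1024
Even subalgebra dim = 2^9 = 512
n is even, so center dim = 1
Sum = 1024 + 512 + 1 = 1537


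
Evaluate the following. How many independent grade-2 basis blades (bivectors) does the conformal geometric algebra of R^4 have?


The conformal model of R^4 uses Cl(5,1) with m = 4 + 2 = 6 generators.
Number of grade-2 blades = C(m, 2) = C(6, 2)
= 6*5/2 = 15


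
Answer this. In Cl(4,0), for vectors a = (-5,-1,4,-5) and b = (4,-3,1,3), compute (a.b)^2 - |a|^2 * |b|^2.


a . b = (-5)*4 + (-1)*(-3) + 4*1 + (-5)*3
= -20 + 3 + 4 + (-15) = -28
|a|^2 = (-5)^2 + (-1)^2 + 4^2 + (-5)^2 = 67
|b|^2 = 4^2 + (-3)^2 + 1^2 + 3^2 = 35
(a.b)^2 = (-28)^2 = 784
|a|^2 * |b|^2 = 67 * 35 = 2345
Result = 784 - 2345 = -1561


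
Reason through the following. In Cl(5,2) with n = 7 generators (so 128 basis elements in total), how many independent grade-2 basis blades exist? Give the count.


Number of grade-k basis blades in Cl(p,q) with n = p + q is C(n, k).
n = 5 + 2 = 7
C(7, 2) = 7! / (2! * 5!)
= 5040 / (2 * 120)
= 21


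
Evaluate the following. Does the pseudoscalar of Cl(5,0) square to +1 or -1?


The pseudoscalar I = e1...e_n (product of all n generators) of Cl(p,q) satisfies I^2 = (-1)^(q + n(n-1)/2).
p = 5, q = 0, n = p + q = 5
n(n-1)/2 = 5 * 4 / 2 = 10
Exponent = q + n(n-1)/2 = 0 + 10 = 10
I^2 = (-1)^10 = +1


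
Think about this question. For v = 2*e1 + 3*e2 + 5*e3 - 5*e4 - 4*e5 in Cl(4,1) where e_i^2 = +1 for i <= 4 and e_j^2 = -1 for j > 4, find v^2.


v^2 = sum of c_i^2 * e_i^2
Positive signature terms (e_i^2 = +1): 2^2 + 3^2 + 5^2 + (-5)^2 = 63
Negative signature terms (e_j^2 = -1): (-4)^2 = 16
v^2 = 63 - 16 = 47


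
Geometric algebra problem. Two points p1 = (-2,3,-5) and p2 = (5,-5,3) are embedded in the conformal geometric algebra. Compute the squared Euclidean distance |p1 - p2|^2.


p1 - p2 = (-7, 8, -8)
|p1 - p2|^2 = (-7)^2 + 8^2 + (-8)^2
= 49 + 64 + 64
= 177


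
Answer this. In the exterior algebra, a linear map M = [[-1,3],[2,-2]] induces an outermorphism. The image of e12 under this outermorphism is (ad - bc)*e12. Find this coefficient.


The outermorphism of a linear map f sends e1^e2 to f(e1)^f(e2).
f(e1) = -1*e1 + 2*e2
f(e2) = 3*e1 - 2*e2
f(e1) ^ f(e2) = (-1*e1 + 2*e2) ^ (3*e1 - 2*e2)
= (-1)*(-2)*e12 + 2*3*e21
= (2 - 6)*e12
= -4*e12
Coefficient = -4


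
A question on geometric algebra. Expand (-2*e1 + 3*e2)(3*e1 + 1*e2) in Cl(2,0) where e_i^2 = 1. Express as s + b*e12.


Expand: (-2*e1 + 3*e2)(3*e1 + 1*e2)
= (-2)*3*e1e1 + (-2)*1*e1e2 + 3*3*e2e1 + 3*1*e2e2
Using e1^2 = e2^2 = 1, e2e1 = -e1e2:
Scalar part s = (-2)*3 + 3*1 = -6 + 3 = -3
Bivector part b = (-2)*1 - 3*3 = -2 - 9 = -11
uv = -3 - 11*e12


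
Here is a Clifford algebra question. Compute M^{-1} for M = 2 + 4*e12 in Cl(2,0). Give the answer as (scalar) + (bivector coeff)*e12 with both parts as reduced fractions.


M = 2 + 4*e12, where e12^2 = -1.
Since M commutes with its reverse ~M = a - b*e12, M * ~M = a^2 - b^2*e12^2 = a^2 + b^2.
So M^{-1} = ~M / (a^2 + b^2) = (a - b*e12)/(a^2 + b^2).
a^2 + b^2 = 4 + 16 = 20
Scalar part = 2/20 = 1/10
Bivector coeff = -4/20 = -1/5
M^{-1} = 1/10 - 1/5*e12


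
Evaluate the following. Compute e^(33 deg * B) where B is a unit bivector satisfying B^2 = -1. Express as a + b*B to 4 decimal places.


For a unit bivector B with B^2 = -1, the exponential series gives
e^(theta*B) = cos(theta) + sin(theta)*B (the GA analogue of Euler's formula).
theta = 33 degrees = 0.575959 rad
cos(33 deg) = 0.8387
sin(33 deg) = 0.5446
exp(theta*B) = 0.8387 + 0.5446*B


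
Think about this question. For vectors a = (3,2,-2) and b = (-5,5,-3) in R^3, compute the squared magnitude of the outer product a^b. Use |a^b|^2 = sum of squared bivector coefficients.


a wedge b = (a1*b2 - a2*b1)*e12 + (a1*b3 - a3*b1)*e13 + (a2*b3 - a3*b2)*e23
e12 coeff: 3*5 - 2*(-5) = 15 - (-10) = 25
e13 coeff: 3*(-3) - (-2)*(-5) = -9 - 10 = -19
e23 coeff: 2*(-3) - (-2)*5 = -6 - (-10) = 4
|a wedge b|^2 = 25^2 + (-19)^2 + 4^2
= 625 + 361 + 16
= 1002


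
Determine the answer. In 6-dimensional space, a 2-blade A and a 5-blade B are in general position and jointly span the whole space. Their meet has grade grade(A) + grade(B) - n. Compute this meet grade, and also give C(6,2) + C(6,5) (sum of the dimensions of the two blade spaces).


Meet grade = grade(A) + grade(B) - n
= 2 + 5 - 6 = 1
C(6,2) = 15
C(6,5) = 6
dim_A + dim_B = 15 + 6 = 21


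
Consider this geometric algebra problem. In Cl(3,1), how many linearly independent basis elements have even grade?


Even subalgebra dimension = 2^(n-1)
n = 3 + 1 = 4
2^(4 - 1) = 2^3 = 8
Verification: sum of C(4,k) for even k = 1 + 6 + 1 = 8
Result = 8


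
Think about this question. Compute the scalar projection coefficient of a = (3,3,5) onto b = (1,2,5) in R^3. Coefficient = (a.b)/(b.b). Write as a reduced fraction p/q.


Projection coefficient = (a . b) / (b . b)
a . b = 3*1 + 3*2 + 5*5
= 3 + 6 + 25 = 34
b . b = 1^2 + 2^2 + 5^2
= 1 + 4 + 25 = 30
Coefficient = 34/30
In lowest terms: 17/15


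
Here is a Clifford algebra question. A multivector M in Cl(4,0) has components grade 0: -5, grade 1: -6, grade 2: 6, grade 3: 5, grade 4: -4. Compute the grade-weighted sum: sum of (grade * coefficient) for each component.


Grade-weighted sum = sum of grade_k * coefficient_k
0*(-5) = 0
1*(-6) = -6
2*6 = 12
3*5 = 15
4*(-4) = -16
Total = 0 + (-6) + 12 + 15 + (-16) = 5


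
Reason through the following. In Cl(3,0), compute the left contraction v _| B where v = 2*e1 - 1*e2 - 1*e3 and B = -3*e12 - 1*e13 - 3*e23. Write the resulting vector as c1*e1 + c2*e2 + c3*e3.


Left contraction v _| B = <vB>_1 (grade-1 part of the geometric product vB).
Using e1_|e12 = e2, e2_|e12 = -e1, e1_|e13 = e3, e3_|e13 = -e1, e2_|e23 = e3, e3_|e23 = -e2:
e1 coeff: -v2*b12 - v3*b13 = -(-1)*(-3) - (-1)*(-1) = -4
e2 coeff: v1*b12 - v3*b23 = (2)*(-3) - (-1)*(-3) = -9
e3 coeff: v1*b13 + v2*b23 = (2)*(-1) + (-1)*(-3) = 1
v _| B = -4*e1 - 9*e2 + 1*e3


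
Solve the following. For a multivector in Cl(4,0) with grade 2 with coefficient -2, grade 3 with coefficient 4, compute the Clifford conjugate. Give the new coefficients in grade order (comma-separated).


Clifford conjugate sign for grade k: (-1)^(k(k+1)/2)
Grade 2: (-1)^(2*3/2) = (-1)^3 = -1, coeff -2 -> 2
Grade 3: (-1)^(3*4/2) = (-1)^6 = 1, coeff 4 -> 4
Conjugated coefficients: 2, 4


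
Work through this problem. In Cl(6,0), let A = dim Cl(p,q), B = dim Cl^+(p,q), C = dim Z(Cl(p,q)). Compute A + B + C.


n = 6 + 0 = 6
Total dim = 2^6 = 64
Even subalgebra dim = 2^5 = 32
n is even, so center dim = 1
Sum = 64 + 32 + 1 = 97


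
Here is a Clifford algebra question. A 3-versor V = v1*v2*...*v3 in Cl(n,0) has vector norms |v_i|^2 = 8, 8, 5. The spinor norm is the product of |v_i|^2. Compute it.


Spinor norm N(V) = |v1|^2 * |v2|^2 * ... * |v3|^2
= 8 * 8 * 5
Running product: 8, 64, 320
N(V) = 320


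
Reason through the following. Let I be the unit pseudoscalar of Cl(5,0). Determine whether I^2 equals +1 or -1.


The pseudoscalar I = e1...e_n (product of all n generators) of Cl(p,q) satisfies I^2 = (-1)^(q + n(n-1)/2).
p = 5, q = 0, n = p + q = 5
n(n-1)/2 = 5 * 4 / 2 = 10
Exponent = q + n(n-1)/2 = 0 + 10 = 10
I^2 = (-1)^10 = +1


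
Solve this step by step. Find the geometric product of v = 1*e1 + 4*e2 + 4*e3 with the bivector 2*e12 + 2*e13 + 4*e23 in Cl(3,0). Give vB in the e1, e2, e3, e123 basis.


vB has grade-1 (vector) and grade-3 (trivector) parts: vB = (v _| B) + (v ^ B).
Vector part <vB>_1:
  e1: -v2*b12 - v3*b13 = -(4)*(2) - (4)*(2) = -16
  e2: v1*b12 - v3*b23 = (1)*(2) - (4)*(4) = -14
  e3: v1*b13 + v2*b23 = (1)*(2) + (4)*(4) = 18
Trivector part <vB>_3:
  e123: v1*b23 - v2*b13 + v3*b12 = (1)*(4) - (4)*(2) + (4)*(2) = 4
vB = -16*e1 - 14*e2 + 18*e3 + 4*e123


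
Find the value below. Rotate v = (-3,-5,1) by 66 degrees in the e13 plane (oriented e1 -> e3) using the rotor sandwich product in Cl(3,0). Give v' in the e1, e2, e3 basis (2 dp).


Rotor R = cos(33deg) - sin(33deg)*e13
Rotation angle theta = 2 * 33 = 66 degrees in the e13 plane (e1 -> e3).
The component perpendicular to the plane (e2) is invariant: v'_2 = v2 = -5.00
cos(66deg) = 0.4067, sin(66deg) = 0.9135
v'_1 = v1*cos(theta) - v3*sin(theta) = -3*0.4067 - 1*0.9135 = -2.13
v'_3 = v1*sin(theta) + v3*cos(theta) = -3*0.9135 + 1*0.4067 = -2.33
v' = -2.13*e1 - 5.00*e2 - 2.33*e3


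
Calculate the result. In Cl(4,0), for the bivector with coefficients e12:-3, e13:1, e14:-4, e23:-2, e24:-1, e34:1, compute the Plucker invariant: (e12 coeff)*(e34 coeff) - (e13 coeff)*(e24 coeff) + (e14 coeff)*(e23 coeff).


Plucker relation: af - be + cd
a*f = (-3)*1 = -3
b*e = 1*(-1) = -1
c*d = (-4)*(-2) = 8
af - be + cd = -3 - (-1) + 8
= 6


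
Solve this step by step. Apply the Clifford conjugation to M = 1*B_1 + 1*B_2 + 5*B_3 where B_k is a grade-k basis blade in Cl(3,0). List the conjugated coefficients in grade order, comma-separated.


Clifford conjugate sign for grade k: (-1)^(k(k+1)/2)
Grade 1: (-1)^(1*2/2) = (-1)^1 = -1, coeff 1 -> -1
Grade 2: (-1)^(2*3/2) = (-1)^3 = -1, coeff 1 -> -1
Grade 3: (-1)^(3*4/2) = (-1)^6 = 1, coeff 5 -> 5
Conjugated coefficients: -1, -1, 5


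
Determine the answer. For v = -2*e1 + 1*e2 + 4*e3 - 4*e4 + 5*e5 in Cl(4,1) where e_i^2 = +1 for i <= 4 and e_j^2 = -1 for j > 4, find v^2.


v^2 = sum of c_i^2 * e_i^2
Positive signature terms (e_i^2 = +1): (-2)^2 + 1^2 + 4^2 + (-4)^2 = 37
Negative signature terms (e_j^2 = -1): 5^2 = 25
v^2 = 37 - 25 = 12


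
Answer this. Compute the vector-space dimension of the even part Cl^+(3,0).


Even subalgebra dimension = 2^(n-1)
n = 3 + 0 = 3
2^(3 - 1) = 2^2 = 4
Verification: sum of C(3,k) for even k = 1 + 3 = 4
Result = 4


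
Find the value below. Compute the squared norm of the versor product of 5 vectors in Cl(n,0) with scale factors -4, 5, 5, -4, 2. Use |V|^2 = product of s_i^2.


Each vector v_i has |v_i|^2 = s_i^2
Squared scales: (-4)^2 = 16, 5^2 = 25, 5^2 = 25, (-4)^2 = 16, 2^2 = 4
|V|^2 = 16 * 25 * 25 * 16 * 4
= 640000


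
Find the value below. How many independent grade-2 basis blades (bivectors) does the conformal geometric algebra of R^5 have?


The conformal model of R^5 uses Cl(6,1) with m = 5 + 2 = 7 generators.
Number of grade-2 blades = C(m, 2) = C(7, 2)
= 7*6/2 = 21


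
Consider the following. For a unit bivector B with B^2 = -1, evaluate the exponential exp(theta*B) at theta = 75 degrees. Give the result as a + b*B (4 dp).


For a unit bivector B with B^2 = -1, the exponential series gives
e^(theta*B) = cos(theta) + sin(theta)*B (the GA analogue of Euler's formula).
theta = 75 degrees = 1.308997 rad
cos(75 deg) = 0.2588
sin(75 deg) = 0.9659
exp(theta*B) = 0.2588 + 0.9659*B


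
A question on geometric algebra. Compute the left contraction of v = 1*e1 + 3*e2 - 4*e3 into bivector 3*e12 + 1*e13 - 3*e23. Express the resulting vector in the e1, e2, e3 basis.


Left contraction v _| B = <vB>_1 (grade-1 part of the geometric product vB).
Using e1_|e12 = e2, e2_|e12 = -e1, e1_|e13 = e3, e3_|e13 = -e1, e2_|e23 = e3, e3_|e23 = -e2:
e1 coeff: -v2*b12 - v3*b13 = -(3)*(3) - (-4)*(1) = -5
e2 coeff: v1*b12 - v3*b23 = (1)*(3) - (-4)*(-3) = -9
e3 coeff: v1*b13 + v2*b23 = (1)*(1) + (3)*(-3) = -8
v _| B = -5*e1 - 9*e2 - 8*e3


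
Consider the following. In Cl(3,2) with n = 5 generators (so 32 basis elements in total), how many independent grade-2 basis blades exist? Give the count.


Number of grade-k basis blades in Cl(p,q) with n = p + q is C(n, k).
n = 3 + 2 = 5
C(5, 2) = 5! / (2! * 3!)
= 120 / (2 * 6)
= 10


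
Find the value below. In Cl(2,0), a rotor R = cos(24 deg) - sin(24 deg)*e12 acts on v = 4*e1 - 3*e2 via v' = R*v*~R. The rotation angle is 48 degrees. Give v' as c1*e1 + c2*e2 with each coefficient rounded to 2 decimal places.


Rotor R = cos(24deg) - sin(24deg)*e12
Rotation angle theta = 2 * 24 = 48 degrees
v' = R*v*~R rotates v by theta.
cos(48deg) = 0.6691, sin(48deg) = 0.7431
v'_1 = 4*cos(48deg) - (-3)*sin(48deg)
= 4*0.6691 - (-3)*0.7431
= 4.91
v'_2 = 4*sin(48deg) + (-3)*cos(48deg)
= 4*0.7431 + (-3)*0.6691
= 0.97
v' = 4.91*e1 + 0.97*e2


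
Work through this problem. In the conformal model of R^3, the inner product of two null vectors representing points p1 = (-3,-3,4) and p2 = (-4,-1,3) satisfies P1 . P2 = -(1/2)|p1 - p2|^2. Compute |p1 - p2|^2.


p1 - p2 = (1, -2, 1)
|p1 - p2|^2 = 1^2 + (-2)^2 + 1^2
= 1 + 4 + 1
= 6


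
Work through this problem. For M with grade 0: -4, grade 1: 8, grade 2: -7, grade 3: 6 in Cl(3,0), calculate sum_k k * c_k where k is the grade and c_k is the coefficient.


Grade-weighted sum = sum of grade_k * coefficient_k
0*(-4) = 0
1*8 = 8
2*(-7) = -14
3*6 = 18
Total = 0 + 8 + (-14) + 18 = 12


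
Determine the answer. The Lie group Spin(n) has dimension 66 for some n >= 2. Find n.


dim Spin(n) = dim so(n) = n(n-1)/2.
Solve n(n-1)/2 = 66, i.e. n^2 - n - 132 = 0.
Discriminant = 1 + 8*66 = 529
n = (1 + sqrt(529))/2 = (1 + 23)/2 = 12


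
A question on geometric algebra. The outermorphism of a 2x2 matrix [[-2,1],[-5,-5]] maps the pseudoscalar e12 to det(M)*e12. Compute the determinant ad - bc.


The outermorphism of a linear map f sends e1^e2 to f(e1)^f(e2).
f(e1) = -2*e1 - 5*e2
f(e2) = 1*e1 - 5*e2
f(e1) ^ f(e2) = (-2*e1 - 5*e2) ^ (1*e1 - 5*e2)
= (-2)*(-5)*e12 + (-5)*1*e21
= (10 - (-5))*e12
= 15*e12
Coefficient = 15


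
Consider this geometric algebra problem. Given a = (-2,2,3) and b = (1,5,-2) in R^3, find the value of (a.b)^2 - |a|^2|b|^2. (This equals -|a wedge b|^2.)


a . b = (-2)*1 + 2*5 + 3*(-2)
= -2 + 10 + (-6) = 2
|a|^2 = (-2)^2 + 2^2 + 3^2 = 17
|b|^2 = 1^2 + 5^2 + (-2)^2 = 30
(a.b)^2 = 2^2 = 4
|a|^2 * |b|^2 = 17 * 30 = 510
Result = 4 - 510 = -506


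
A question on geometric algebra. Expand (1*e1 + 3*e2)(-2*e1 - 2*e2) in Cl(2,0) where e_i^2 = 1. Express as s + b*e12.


Expand: (1*e1 + 3*e2)(-2*e1 - 2*e2)
= 1*(-2)*e1e1 + 1*(-2)*e1e2 + 3*(-2)*e2e1 + 3*(-2)*e2e2
Using e1^2 = e2^2 = 1, e2e1 = -e1e2:
Scalar part s = 1*(-2) + 3*(-2) = -2 + (-6) = -8
Bivector part b = 1*(-2) - 3*(-2) = -2 - (-6) = 4
uv = -8 + 4*e12


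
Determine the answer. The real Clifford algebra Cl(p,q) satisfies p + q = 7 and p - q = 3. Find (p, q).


We need p + q = 7 and p - q = 3.
Adding: 2p = 7 + 3 = 10, so p = 5.
Then q = 7 - 5 = 2.
(p, q) = (5, 2)


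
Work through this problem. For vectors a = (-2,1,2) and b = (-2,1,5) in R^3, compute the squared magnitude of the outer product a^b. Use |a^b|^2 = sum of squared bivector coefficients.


a wedge b = (a1*b2 - a2*b1)*e12 + (a1*b3 - a3*b1)*e13 + (a2*b3 - a3*b2)*e23
e12 coeff: (-2)*1 - 1*(-2) = -2 - (-2) = 0
e13 coeff: (-2)*5 - 2*(-2) = -10 - (-4) = -6
e23 coeff: 1*5 - 2*1 = 5 - 2 = 3
|a wedge b|^2 = 0^2 + (-6)^2 + 3^2
= 0 + 36 + 9
= 45


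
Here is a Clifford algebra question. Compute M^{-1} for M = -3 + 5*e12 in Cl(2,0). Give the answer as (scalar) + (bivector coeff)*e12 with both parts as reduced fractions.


M = -3 + 5*e12, where e12^2 = -1.
Since M commutes with its reverse ~M = a - b*e12, M * ~M = a^2 - b^2*e12^2 = a^2 + b^2.
So M^{-1} = ~M / (a^2 + b^2) = (a - b*e12)/(a^2 + b^2).
a^2 + b^2 = 9 + 25 = 34
Scalar part = -3/34 = -3/34
Bivector coeff = -5/34 = -5/34
M^{-1} = -3/34 - 5/34*e12


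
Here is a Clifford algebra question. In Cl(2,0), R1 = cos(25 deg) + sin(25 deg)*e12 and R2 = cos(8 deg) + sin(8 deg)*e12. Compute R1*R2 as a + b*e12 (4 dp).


Same-plane rotors commute and their half-angles add:
R1*R2 = cos(a1 + a2) + sin(a1 + a2)*e12.
a1 + a2 = 25 + 8 = 33 deg
cos(33 deg) = 0.8387
sin(33 deg) = 0.5446
R1*R2 = 0.8387 + 0.5446*e12


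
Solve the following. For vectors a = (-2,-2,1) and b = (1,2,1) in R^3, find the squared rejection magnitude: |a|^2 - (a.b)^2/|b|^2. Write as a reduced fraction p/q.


|a|^2 = (-2)^2 + (-2)^2 + 1^2 = 9
|b|^2 = 1^2 + 2^2 + 1^2 = 6
a . b = (-2)*1 + (-2)*2 + 1*1 = -5
(a.b)^2 = (-5)^2 = 25
|rej|^2 = 9 - 25/6
= (54 - 25)/6
= 29/6
In lowest terms: 29/6


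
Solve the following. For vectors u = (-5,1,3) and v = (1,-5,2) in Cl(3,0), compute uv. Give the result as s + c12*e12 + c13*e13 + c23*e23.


In Cl(3,0): e_i^2 = 1, e_ie_j = -e_je_i for i != j.
Scalar part = u . v = (-5)*1 + 1*(-5) + 3*2
= -5 + (-5) + 6 = -4
e12 coeff = (-5)*(-5) - 1*1 = 25 - 1 = 24
e13 coeff = (-5)*2 - 3*1 = -10 - 3 = -13
e23 coeff = 1*2 - 3*(-5) = 2 - (-15) = 17
uv = -4 + 24*e12 - 13*e13 + 17*e23


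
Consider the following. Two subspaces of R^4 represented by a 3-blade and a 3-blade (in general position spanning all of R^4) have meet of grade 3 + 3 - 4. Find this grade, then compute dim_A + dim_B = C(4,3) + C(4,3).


Meet grade = grade(A) + grade(B) - n
= 3 + 3 - 4 = 2
C(4,3) = 4
C(4,3) = 4
dim_A + dim_B = 4 + 4 = 8


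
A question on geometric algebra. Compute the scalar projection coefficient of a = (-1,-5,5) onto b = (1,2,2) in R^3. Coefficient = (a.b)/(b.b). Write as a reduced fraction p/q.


Projection coefficient = (a . b) / (b . b)
a . b = (-1)*1 + (-5)*2 + 5*2
= -1 + (-10) + 10 = -1
b . b = 1^2 + 2^2 + 2^2
= 1 + 4 + 4 = 9
Coefficient = -1/9
In lowest terms: -1/9


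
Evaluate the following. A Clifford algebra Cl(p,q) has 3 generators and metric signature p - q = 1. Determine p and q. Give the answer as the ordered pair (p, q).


We need p + q = 3 and p - q = 1.
Adding: 2p = 3 + 1 = 4, so p = 2.
Then q = 3 - 2 = 1.
(p, q) = (2, 1)


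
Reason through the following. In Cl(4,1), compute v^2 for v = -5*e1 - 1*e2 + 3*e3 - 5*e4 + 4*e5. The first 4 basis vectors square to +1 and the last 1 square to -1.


v^2 = sum of c_i^2 * e_i^2
Positive signature terms (e_i^2 = +1): (-5)^2 + (-1)^2 + 3^2 + (-5)^2 = 60
Negative signature terms (e_j^2 = -1): 4^2 = 16
v^2 = 60 - 16 = 44


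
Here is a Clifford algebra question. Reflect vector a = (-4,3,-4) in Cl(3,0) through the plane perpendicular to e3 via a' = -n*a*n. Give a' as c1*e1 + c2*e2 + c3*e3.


Reflection formula: a' = -n*a*n, with n = e3 (unit vector, n^2 = 1).
For reflection through hyperplane perp to e3:
The component along e3 flips sign, others stay.
a = (-4, 3, -4)
a' = (-4, 3, 4)
a' = -4*e1 + 3*e2 + 4*e3


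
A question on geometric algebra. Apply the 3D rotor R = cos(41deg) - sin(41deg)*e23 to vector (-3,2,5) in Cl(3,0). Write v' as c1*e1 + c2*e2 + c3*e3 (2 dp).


Rotor R = cos(41deg) - sin(41deg)*e23
Rotation angle theta = 2 * 41 = 82 degrees in the e23 plane (e2 -> e3).
The component perpendicular to the plane (e1) is invariant: v'_1 = v1 = -3.00
cos(82deg) = 0.1392, sin(82deg) = 0.9903
v'_2 = v2*cos(theta) - v3*sin(theta) = 2*0.1392 - 5*0.9903 = -4.67
v'_3 = v2*sin(theta) + v3*cos(theta) = 2*0.9903 + 5*0.1392 = 2.68
v' = -3.00*e1 - 4.67*e2 + 2.68*e3


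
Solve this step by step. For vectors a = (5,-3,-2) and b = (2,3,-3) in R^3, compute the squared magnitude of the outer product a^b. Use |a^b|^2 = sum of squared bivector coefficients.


a wedge b = (a1*b2 - a2*b1)*e12 + (a1*b3 - a3*b1)*e13 + (a2*b3 - a3*b2)*e23
e12 coeff: 5*3 - (-3)*2 = 15 - (-6) = 21
e13 coeff: 5*(-3) - (-2)*2 = -15 - (-4) = -11
e23 coeff: (-3)*(-3) - (-2)*3 = 9 - (-6) = 15
|a wedge b|^2 = 21^2 + (-11)^2 + 15^2
= 441 + 121 + 225
= 787


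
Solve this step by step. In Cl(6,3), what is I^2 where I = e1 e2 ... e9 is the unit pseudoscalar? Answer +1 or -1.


The pseudoscalar I = e1...e_n (product of all n generators) of Cl(p,q) satisfies I^2 = (-1)^(q + n(n-1)/2).
p = 6, q = 3, n = p + q = 9
n(n-1)/2 = 9 * 8 / 2 = 36
Exponent = q + n(n-1)/2 = 3 + 36 = 39
I^2 = (-1)^39 = -1


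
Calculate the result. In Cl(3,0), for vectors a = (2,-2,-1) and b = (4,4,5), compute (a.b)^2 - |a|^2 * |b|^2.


a . b = 2*4 + (-2)*4 + (-1)*5
= 8 + (-8) + (-5) = -5
|a|^2 = 2^2 + (-2)^2 + (-1)^2 = 9
|b|^2 = 4^2 + 4^2 + 5^2 = 57
(a.b)^2 = (-5)^2 = 25
|a|^2 * |b|^2 = 9 * 57 = 513
Result = 25 - 513 = -488


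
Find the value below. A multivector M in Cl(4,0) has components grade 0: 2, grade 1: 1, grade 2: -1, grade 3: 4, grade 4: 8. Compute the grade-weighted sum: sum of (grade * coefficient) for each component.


Grade-weighted sum = sum of grade_k * coefficient_k
0*2 = 0
1*1 = 1
2*(-1) = -2
3*4 = 12
4*8 = 32
Total = 0 + 1 + (-2) + 12 + 32 = 43


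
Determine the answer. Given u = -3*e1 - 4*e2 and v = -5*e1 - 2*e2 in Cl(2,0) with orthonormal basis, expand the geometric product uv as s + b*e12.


Expand: (-3*e1 - 4*e2)(-5*e1 - 2*e2)
= (-3)*(-5)*e1e1 + (-3)*(-2)*e1e2 + (-4)*(-5)*e2e1 + (-4)*(-2)*e2e2
Using e1^2 = e2^2 = 1, e2e1 = -e1e2:
Scalar part s = (-3)*(-5) + (-4)*(-2) = 15 + 8 = 23
Bivector part b = (-3)*(-2) - (-4)*(-5) = 6 - 20 = -14
uv = 23 - 14*e12


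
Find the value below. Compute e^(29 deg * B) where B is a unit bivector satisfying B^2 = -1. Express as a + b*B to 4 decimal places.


For a unit bivector B with B^2 = -1, the exponential series gives
e^(theta*B) = cos(theta) + sin(theta)*B (the GA analogue of Euler's formula).
theta = 29 degrees = 0.506145 rad
cos(29 deg) = 0.8746
sin(29 deg) = 0.4848
exp(theta*B) = 0.8746 + 0.4848*B


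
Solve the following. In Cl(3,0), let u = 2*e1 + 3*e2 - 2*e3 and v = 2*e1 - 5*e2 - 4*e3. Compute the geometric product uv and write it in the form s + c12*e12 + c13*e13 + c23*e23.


In Cl(3,0): e_i^2 = 1, e_ie_j = -e_je_i for i != j.
Scalar part = u . v = 2*2 + 3*(-5) + (-2)*(-4)
= 4 + (-15) + 8 = -3
e12 coeff = 2*(-5) - 3*2 = -10 - 6 = -16
e13 coeff = 2*(-4) - (-2)*2 = -8 - (-4) = -4
e23 coeff = 3*(-4) - (-2)*(-5) = -12 - 10 = -22
uv = -3 - 16*e12 - 4*e13 - 22*e23


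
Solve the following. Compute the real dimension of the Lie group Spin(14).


Spin(n) double-covers SO(n); both have Lie algebra so(n) of dimension n(n-1)/2.
n = 14
n(n-1) = 14 * 13 = 182
dim Spin(14) = 182/2 = 91


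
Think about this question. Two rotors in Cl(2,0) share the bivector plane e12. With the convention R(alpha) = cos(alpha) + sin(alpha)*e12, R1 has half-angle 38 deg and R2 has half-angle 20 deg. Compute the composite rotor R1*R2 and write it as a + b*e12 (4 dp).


Same-plane rotors commute and their half-angles add:
R1*R2 = cos(a1 + a2) + sin(a1 + a2)*e12.
a1 + a2 = 38 + 20 = 58 deg
cos(58 deg) = 0.5299
sin(58 deg) = 0.8480
R1*R2 = 0.5299 + 0.8480*e12


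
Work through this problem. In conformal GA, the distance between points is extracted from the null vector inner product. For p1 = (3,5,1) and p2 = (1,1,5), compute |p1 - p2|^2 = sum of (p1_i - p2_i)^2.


p1 - p2 = (2, 4, -4)
|p1 - p2|^2 = 2^2 + 4^2 + (-4)^2
= 4 + 16 + 16
= 36


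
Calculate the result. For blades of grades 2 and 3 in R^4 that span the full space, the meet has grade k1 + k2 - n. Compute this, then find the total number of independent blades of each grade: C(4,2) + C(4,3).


Meet grade = grade(A) + grade(B) - n
= 2 + 3 - 4 = 1
C(4,2) = 6
C(4,3) = 4
dim_A + dim_B = 6 + 4 = 10


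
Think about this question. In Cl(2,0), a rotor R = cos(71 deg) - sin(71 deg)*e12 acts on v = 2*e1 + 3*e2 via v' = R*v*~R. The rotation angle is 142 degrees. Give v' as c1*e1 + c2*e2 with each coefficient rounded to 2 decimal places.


Rotor R = cos(71deg) - sin(71deg)*e12
Rotation angle theta = 2 * 71 = 142 degrees
v' = R*v*~R rotates v by theta.
cos(142deg) = -0.7880, sin(142deg) = 0.6157
v'_1 = 2*cos(142deg) - 3*sin(142deg)
= 2*(-0.7880) - 3*0.6157
= -3.42
v'_2 = 2*sin(142deg) + 3*cos(142deg)
= 2*0.6157 + 3*(-0.7880)
= -1.13
v' = -3.42*e1 - 1.13*e2


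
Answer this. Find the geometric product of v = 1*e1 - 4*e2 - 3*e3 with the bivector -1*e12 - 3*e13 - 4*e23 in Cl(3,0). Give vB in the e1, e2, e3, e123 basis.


vB has grade-1 (vector) and grade-3 (trivector) parts: vB = (v _| B) + (v ^ B).
Vector part <vB>_1:
  e1: -v2*b12 - v3*b13 = -(-4)*(-1) - (-3)*(-3) = -13
  e2: v1*b12 - v3*b23 = (1)*(-1) - (-3)*(-4) = -13
  e3: v1*b13 + v2*b23 = (1)*(-3) + (-4)*(-4) = 13
Trivector part <vB>_3:
  e123: v1*b23 - v2*b13 + v3*b12 = (1)*(-4) - (-4)*(-3) + (-3)*(-1) = -13
vB = -13*e1 - 13*e2 + 13*e3 - 13*e123


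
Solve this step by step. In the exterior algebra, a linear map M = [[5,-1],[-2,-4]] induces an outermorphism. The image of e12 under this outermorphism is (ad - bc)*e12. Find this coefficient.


The outermorphism of a linear map f sends e1^e2 to f(e1)^f(e2).
f(e1) = 5*e1 - 2*e2
f(e2) = -1*e1 - 4*e2
f(e1) ^ f(e2) = (5*e1 - 2*e2) ^ (-1*e1 - 4*e2)
= 5*(-4)*e12 + (-2)*(-1)*e21
= (-20 - 2)*e12
= -22*e12
Coefficient = -22


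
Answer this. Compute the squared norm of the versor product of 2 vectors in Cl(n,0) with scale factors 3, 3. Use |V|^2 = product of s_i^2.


Each vector v_i has |v_i|^2 = s_i^2
Squared scales: 3^2 = 9, 3^2 = 9
|V|^2 = 9 * 9
= 81


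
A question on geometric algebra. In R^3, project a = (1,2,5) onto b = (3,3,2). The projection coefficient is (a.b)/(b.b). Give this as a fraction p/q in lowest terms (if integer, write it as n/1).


Projection coefficient = (a . b) / (b . b)
a . b = 1*3 + 2*3 + 5*2
= 3 + 6 + 10 = 19
b . b = 3^2 + 3^2 + 2^2
= 9 + 9 + 4 = 22
Coefficient = 19/22
In lowest terms: 19/22


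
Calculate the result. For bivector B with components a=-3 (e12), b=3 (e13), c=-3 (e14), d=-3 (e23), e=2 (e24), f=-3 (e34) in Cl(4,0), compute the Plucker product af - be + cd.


Plucker relation: af - be + cd
a*f = (-3)*(-3) = 9
b*e = 3*2 = 6
c*d = (-3)*(-3) = 9
af - be + cd = 9 - 6 + 9
= 12


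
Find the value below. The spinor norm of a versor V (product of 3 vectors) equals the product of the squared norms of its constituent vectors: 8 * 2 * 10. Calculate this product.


Spinor norm N(V) = |v1|^2 * |v2|^2 * ... * |v3|^2
= 8 * 2 * 10
Running product: 8, 16, 160
N(V) = 160


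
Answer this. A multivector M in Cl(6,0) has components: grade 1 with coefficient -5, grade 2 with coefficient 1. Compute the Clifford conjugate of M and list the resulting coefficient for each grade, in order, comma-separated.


Clifford conjugate sign for grade k: (-1)^(k(k+1)/2)
Grade 1: (-1)^(1*2/2) = (-1)^1 = -1, coeff -5 -> 5
Grade 2: (-1)^(2*3/2) = (-1)^3 = -1, coeff 1 -> -1
Conjugated coefficients: 5, -1


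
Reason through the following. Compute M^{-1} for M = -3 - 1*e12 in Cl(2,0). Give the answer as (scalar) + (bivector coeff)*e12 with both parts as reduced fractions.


M = -3 - 1*e12, where e12^2 = -1.
Since M commutes with its reverse ~M = a - b*e12, M * ~M = a^2 - b^2*e12^2 = a^2 + b^2.
So M^{-1} = ~M / (a^2 + b^2) = (a - b*e12)/(a^2 + b^2).
a^2 + b^2 = 9 + 1 = 10
Scalar part = -3/10 = -3/10
Bivector coeff = 1/10 = 1/10
M^{-1} = -3/10 + 1/10*e12


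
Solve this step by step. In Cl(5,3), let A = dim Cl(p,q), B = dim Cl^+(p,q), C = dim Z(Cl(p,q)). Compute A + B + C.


n = 5 + 3 = 8
Total dim = 2^8 = 256
Even subalgebra dim = 2^7 = 128
n is even, so center dim = 1
Sum = 256 + 128 + 1 = 385


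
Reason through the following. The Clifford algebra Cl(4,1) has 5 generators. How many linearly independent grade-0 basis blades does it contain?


Number of grade-k basis blades in Cl(p,q) with n = p + q is C(n, k).
n = 4 + 1 = 5
C(5, 0) = 5! / (0! * 5!)
= 120 / (1 * 120)
= 1


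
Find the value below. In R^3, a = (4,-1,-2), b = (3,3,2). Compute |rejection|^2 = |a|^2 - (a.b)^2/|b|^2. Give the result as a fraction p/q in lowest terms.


|a|^2 = 4^2 + (-1)^2 + (-2)^2 = 21
|b|^2 = 3^2 + 3^2 + 2^2 = 22
a . b = 4*3 + (-1)*3 + (-2)*2 = 5
(a.b)^2 = 5^2 = 25
|rej|^2 = 21 - 25/22
= (462 - 25)/22
= 437/22
In lowest terms: 437/22
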